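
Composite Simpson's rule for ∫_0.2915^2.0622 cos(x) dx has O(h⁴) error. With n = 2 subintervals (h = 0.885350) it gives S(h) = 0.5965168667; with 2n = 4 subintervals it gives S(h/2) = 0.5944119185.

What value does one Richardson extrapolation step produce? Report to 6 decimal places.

The method has order 4: 2^4 = 16.
Top: 16(0.5944119185) − (0.5965168667) = 8.9140738293
Denominator 16 − 1 = 15.
Result: 0.5942715886

0.594272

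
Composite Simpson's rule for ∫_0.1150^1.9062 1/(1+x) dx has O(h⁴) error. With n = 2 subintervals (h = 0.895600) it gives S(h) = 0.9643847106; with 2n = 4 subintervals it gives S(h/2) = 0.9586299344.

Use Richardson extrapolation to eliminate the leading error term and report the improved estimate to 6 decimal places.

0.958246

Order 4 gives 2^r = 16 and 2^r − 1 = 15.
Top: 16(0.9586299344) − (0.9643847106) = 14.3736942398
14.3736942398 ÷ 15 = 0.9582462827
Gap between inputs: 5.755e-03; correction applied: −0.0003836517.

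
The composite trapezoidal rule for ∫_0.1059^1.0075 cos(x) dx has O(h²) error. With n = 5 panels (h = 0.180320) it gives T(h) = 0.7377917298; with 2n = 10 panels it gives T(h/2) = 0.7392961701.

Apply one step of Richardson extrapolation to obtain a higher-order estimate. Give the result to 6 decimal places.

0.739798

The method has order 2: 2^2 = 4.
4·0.7392961701 = 2.9571846804; 2.9571846804 − 0.7377917298 = 2.2193929506
Denominator 4 − 1 = 3.
(4·0.7392961701 − 0.7377917298)/(4 − 1) = 0.7397976502
Shift from A(h/2): +0.0005014801.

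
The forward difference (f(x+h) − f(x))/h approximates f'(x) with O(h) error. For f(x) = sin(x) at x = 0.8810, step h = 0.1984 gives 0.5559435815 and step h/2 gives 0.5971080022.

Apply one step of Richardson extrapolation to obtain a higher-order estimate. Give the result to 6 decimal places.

Error is O(h^1); halving h shrinks it by 2^1 = 2.
Numerator 2 × A(h/2) − A(h) = 2 × 0.5971080022 − 0.5559435815 = 0.6382724229
(2 × 0.5971080022 − 0.5559435815)/(2 − 1) = 0.6382724229

0.638272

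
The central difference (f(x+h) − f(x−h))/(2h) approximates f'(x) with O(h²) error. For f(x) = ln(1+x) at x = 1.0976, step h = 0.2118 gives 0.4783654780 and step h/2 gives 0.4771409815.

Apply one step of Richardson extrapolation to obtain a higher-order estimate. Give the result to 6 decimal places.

r = 2: numerator weight 4, denominator 3.
4*0.4771409815 = 1.9085639260; 1.9085639260 − 0.4783654780 = 1.4301984480
Denominator 4 − 1 = 3.
So the Richardson estimate is 0.4767328160.

0.476733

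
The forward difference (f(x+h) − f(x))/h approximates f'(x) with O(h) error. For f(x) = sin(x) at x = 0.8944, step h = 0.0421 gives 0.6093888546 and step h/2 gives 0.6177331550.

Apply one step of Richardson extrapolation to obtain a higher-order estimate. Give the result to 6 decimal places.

Method order is 1; weight 2^1 = 2.
Numerator 2·A(h/2) − A(h) = 2·0.6177331550 − 0.6093888546 = 0.6260774554
Divide by 2^1 − 1 = 1.
(2·0.6177331550 − 0.6093888546)/(2 − 1) = 0.6260774554

0.626077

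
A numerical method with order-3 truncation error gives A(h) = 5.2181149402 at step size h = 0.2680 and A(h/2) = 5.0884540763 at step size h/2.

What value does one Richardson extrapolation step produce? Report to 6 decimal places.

5.069931

r = 3, so 2^r = 8.
8*5.0884540763 − 5.2181149402 = 35.4895176702
Denominator 8 − 1 = 7.
(8*5.0884540763 − 5.2181149402)/(8 − 1) = 5.0699310957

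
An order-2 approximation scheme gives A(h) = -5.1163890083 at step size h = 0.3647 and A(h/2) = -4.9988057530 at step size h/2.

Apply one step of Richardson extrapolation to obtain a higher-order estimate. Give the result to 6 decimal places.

-4.959611

r = 2: numerator weight 4, denominator 3.
A(h/2) − A(h) = -4.9988057530 − (-5.1163890083) = 0.1175832553
Correction (A(h/2) − A(h))/(4 − 1) = 0.1175832553/3 = 0.0391944184
R = A(h/2) + (A(h/2) − A(h))/3 = -4.9988057530 + 0.0391944184 = -4.9596113346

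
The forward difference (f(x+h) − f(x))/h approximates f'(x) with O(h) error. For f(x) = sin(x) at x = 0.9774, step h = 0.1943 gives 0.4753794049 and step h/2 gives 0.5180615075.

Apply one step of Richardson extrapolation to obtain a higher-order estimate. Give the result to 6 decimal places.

0.560744

Method order is 1; weight 2^1 = 2.
Top: 2(0.5180615075) − (0.4753794049) = 0.5607436101
0.5607436101 ÷ 1 = 0.5607436101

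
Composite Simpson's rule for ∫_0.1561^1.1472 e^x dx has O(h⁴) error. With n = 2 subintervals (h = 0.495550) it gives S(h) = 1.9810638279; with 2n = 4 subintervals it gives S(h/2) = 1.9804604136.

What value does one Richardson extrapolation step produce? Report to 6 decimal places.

The method has order 4: 2^4 = 16.
Weighted: 31.6873666176 − 1.9810638279 = 29.7063027897
Divide by 2^4 − 1 = 15.
Extrapolated: 29.7063027897 / 15 = 1.9804201860

1.980420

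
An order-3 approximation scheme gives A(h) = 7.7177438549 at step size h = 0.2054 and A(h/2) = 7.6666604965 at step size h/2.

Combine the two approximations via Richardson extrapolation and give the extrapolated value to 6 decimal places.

r = 3: numerator weight 8, denominator 7.
Difference of the inputs: 7.6666604965 − 7.7177438549 = -0.0510833584
Correction (A(h/2) − A(h))/(8 − 1) = (-0.0510833584)/7 = -0.0072976226
R = 7.6666604965 − 0.0072976226 = 7.6593628739

7.659363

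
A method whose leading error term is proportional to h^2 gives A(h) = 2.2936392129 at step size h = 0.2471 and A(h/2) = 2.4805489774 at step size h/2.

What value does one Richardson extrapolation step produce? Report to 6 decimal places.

Leading term ∝ h^2; use weight 4 = 2^2.
4 × 2.4805489774 = 9.9221959096; 9.9221959096 − 2.2936392129 = 7.6285566967
7.6285566967 ÷ 3 = 2.5428522322

2.542852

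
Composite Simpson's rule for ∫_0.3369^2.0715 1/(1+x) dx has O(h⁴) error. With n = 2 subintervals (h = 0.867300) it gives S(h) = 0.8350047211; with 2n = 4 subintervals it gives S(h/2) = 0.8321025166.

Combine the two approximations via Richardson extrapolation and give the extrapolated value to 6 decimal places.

r = 4: numerator weight 16, denominator 15.
2^4*A(h/2) = 13.3136402656; minus A(h) gives 12.4786355445.
Divide by 2^4 − 1 = 15.
Result: 0.8319090363
Correction |R − A(h/2)| = 1.935e-04; gap |A(h/2) − A(h)| = 2.902e-03.

0.831909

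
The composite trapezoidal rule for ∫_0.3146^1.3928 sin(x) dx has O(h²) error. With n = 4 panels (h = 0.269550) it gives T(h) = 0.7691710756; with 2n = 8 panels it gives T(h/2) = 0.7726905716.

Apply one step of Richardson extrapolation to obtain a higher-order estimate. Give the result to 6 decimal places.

0.773864

Order 2 gives 2^r = 4 and 2^r − 1 = 3.
2^2*A(h/2) = 3.0907622864; minus A(h) gives 2.3215912108.
Extrapolated: 2.3215912108 / 3 = 0.7738637369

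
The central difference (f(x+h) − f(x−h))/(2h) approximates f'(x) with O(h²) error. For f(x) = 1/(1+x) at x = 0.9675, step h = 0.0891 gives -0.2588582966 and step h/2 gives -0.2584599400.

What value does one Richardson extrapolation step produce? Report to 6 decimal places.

-0.258327

Order 2 gives 2^r = 4 and 2^r − 1 = 3.
4*(-0.2584599400) = -1.0338397600; (-1.0338397600) − (-0.2588582966) = -0.7749814634
(-0.7749814634) ÷ 3 = -0.2583271545
Correction |R − A(h/2)| = 1.328e-04; gap |A(h/2) − A(h)| = 3.984e-04.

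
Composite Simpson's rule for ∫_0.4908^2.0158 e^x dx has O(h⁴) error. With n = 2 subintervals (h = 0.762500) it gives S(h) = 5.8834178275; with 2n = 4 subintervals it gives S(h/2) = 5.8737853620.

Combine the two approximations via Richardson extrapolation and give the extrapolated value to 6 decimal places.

Leading term ∝ h^4; use weight 16 = 2^4.
Weighted: 93.9805657920 − 5.8834178275 = 88.0971479645
(16*5.8737853620 − 5.8834178275)/(16 − 1) = 5.8731431976
Shift from A(h/2): −0.0006421644.

5.873143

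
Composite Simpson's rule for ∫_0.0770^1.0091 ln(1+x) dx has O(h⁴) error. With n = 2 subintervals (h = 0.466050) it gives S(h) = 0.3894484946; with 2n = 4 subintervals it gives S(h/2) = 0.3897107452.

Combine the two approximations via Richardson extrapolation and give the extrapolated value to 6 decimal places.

The method has order 4: 2^4 = 16.
Numerator 16 × A(h/2) − A(h) = 16 × 0.3897107452 − 0.3894484946 = 5.8459234286
Denominator 16 − 1 = 15.
Result: 0.3897282286
Gap between inputs: 2.623e-04; correction applied: +0.0000174834.

0.389728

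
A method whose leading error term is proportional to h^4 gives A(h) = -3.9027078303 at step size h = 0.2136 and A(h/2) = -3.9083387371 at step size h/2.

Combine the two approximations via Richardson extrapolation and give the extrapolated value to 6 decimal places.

r = 4, so 2^r = 16.
Numerator 16×A(h/2) − A(h) = 16×(-3.9083387371) − (-3.9027078303) = -58.6307119633
(16×(-3.9083387371) − (-3.9027078303))/(16 − 1) = -3.9087141309

-3.908714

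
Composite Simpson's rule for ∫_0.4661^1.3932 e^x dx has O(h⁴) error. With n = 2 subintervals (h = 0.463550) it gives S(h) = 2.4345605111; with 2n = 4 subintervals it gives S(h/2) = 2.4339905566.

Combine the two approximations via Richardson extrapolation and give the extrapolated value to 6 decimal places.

2.433953

Order 4 gives 2^r = 16 and 2^r − 1 = 15.
16×2.4339905566 − 2.4345605111 = 36.5092883945
Extrapolated: 36.5092883945 / 15 = 2.4339525596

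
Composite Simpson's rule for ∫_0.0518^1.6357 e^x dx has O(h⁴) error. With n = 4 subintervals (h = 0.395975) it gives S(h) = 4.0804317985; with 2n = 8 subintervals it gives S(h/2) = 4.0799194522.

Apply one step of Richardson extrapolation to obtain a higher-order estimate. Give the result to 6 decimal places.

Error is O(h^4); halving h shrinks it by 2^4 = 16.
Top: 16(4.0799194522) − (4.0804317985) = 61.1982794367
Extrapolated: 61.1982794367 / 15 = 4.0798852958

4.079885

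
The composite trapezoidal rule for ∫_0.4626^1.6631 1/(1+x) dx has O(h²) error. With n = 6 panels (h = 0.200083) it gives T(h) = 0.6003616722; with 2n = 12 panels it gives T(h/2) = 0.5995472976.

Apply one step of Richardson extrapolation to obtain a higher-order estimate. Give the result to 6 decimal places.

r = 2: numerator weight 4, denominator 3.
Numerator 4 × A(h/2) − A(h) = 4 × 0.5995472976 − 0.6003616722 = 1.7978275182
Denominator 4 − 1 = 3.
So the Richardson estimate is 0.5992758394.
Shift from A(h/2): −0.0002714582.

0.599276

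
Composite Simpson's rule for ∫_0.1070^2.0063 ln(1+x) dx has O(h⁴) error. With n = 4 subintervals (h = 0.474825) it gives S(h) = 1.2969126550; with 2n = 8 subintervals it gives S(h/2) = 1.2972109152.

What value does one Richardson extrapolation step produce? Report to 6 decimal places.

Error is O(h^4); halving h shrinks it by 2^4 = 16.
2^4*A(h/2) = 20.7553746432; minus A(h) gives 19.4584619882.
(16*1.2972109152 − 1.2969126550)/(16 − 1) = 1.2972307992
Correction |R − A(h/2)| = 1.988e-05; gap |A(h/2) − A(h)| = 2.983e-04.

1.297231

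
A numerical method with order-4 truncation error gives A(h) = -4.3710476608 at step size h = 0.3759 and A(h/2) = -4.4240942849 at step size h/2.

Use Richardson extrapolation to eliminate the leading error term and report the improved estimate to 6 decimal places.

-4.427631

Leading term ∝ h^4; use weight 16 = 2^4.
A(h/2) − A(h) = -4.4240942849 − (-4.3710476608) = -0.0530466241
Divide by 2^4 − 1 = 15: (-0.0530466241)/15 = -0.0035364416
R = A(h/2) + (A(h/2) − A(h))/15 = -4.4240942849 − 0.0035364416 = -4.4276307265
Gap between inputs: 5.305e-02; correction applied: −0.0035364416.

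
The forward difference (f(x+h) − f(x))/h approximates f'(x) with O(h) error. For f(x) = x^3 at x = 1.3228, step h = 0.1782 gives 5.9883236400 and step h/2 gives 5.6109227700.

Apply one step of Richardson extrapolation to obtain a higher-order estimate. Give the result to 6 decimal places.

Leading term ∝ h^1; use weight 2 = 2^1.
2^1·A(h/2) = 11.2218455400; minus A(h) gives 5.2335219000.
Extrapolated: 5.2335219000 / 1 = 5.2335219000

5.233522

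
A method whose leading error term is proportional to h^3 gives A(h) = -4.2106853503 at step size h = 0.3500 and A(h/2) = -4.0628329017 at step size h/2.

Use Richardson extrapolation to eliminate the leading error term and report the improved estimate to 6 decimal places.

-4.041711

r = 3: numerator weight 8, denominator 7.
8 × (-4.0628329017) = -32.5026632136; subtract (-4.2106853503) → -28.2919778633
Divide by 2^3 − 1 = 7.
Result: -4.0417111233
Shift from A(h/2): +0.0211217784.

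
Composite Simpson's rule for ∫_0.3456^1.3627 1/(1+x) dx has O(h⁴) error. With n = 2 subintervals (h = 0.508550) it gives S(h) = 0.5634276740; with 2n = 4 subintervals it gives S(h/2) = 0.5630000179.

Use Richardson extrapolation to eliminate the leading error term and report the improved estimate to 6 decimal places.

Leading term ∝ h^4; use weight 16 = 2^4.
A(h/2) − A(h) = 0.5630000179 − 0.5634276740 = -0.0004276561
Correction (A(h/2) − A(h))/(16 − 1) = (-0.0004276561)/15 = -0.0000285104
R = A(h/2) + (A(h/2) − A(h))/15 = 0.5630000179 − 0.0000285104 = 0.5629715075

0.562972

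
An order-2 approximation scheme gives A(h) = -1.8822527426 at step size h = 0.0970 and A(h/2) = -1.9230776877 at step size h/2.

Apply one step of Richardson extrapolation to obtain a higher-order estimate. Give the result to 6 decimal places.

r = 2: numerator weight 4, denominator 3.
4*(-1.9230776877) − (-1.8822527426) = -5.8100580082
(4*(-1.9230776877) − (-1.8822527426))/(4 − 1) = -1.9366860027

-1.936686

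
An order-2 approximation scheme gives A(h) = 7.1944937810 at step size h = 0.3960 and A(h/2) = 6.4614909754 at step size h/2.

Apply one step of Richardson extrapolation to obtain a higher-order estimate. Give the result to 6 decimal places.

With r = 2 the leading error scales as h^2, so the weight is 2^2 = 4.
4 × 6.4614909754 − 7.1944937810 = 18.6514701206
Denominator 4 − 1 = 3.
R = 18.6514701206/3 = 6.2171567069

6.217157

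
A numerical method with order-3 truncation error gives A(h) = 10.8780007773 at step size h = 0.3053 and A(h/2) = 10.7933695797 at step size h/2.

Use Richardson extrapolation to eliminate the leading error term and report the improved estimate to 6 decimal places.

10.781279

With r = 3 the leading error scales as h^3, so the weight is 2^3 = 8.
A(h/2) − A(h) = 10.7933695797 − 10.8780007773 = -0.0846311976
Correction (A(h/2) − A(h))/(8 − 1) = (-0.0846311976)/7 = -0.0120901711
R = A(h/2) + (A(h/2) − A(h))/7 = 10.7933695797 − 0.0120901711 = 10.7812794086
Correction |R − A(h/2)| = 1.209e-02; gap |A(h/2) − A(h)| = 8.463e-02.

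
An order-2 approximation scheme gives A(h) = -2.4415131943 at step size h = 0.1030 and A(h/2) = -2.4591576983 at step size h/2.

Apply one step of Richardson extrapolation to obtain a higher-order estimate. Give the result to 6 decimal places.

Method order is 2; weight 2^2 = 4.
2^2×A(h/2) = -9.8366307932; minus A(h) gives -7.3951175989.
Divide by 2^2 − 1 = 3.
(4×(-2.4591576983) − (-2.4415131943))/(4 − 1) = -2.4650391996
Shift from A(h/2): −0.0058815013.

-2.465039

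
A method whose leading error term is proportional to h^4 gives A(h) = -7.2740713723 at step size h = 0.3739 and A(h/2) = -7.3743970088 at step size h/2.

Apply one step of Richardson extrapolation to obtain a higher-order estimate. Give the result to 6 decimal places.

r = 4, so 2^r = 16.
2^4 × A(h/2) = -117.9903521408; minus A(h) gives -110.7162807685.
Denominator 16 − 1 = 15.
(-110.7162807685) ÷ 15 = -7.3810853846
Correction |R − A(h/2)| = 6.688e-03; gap |A(h/2) − A(h)| = 1.003e-01.

-7.381085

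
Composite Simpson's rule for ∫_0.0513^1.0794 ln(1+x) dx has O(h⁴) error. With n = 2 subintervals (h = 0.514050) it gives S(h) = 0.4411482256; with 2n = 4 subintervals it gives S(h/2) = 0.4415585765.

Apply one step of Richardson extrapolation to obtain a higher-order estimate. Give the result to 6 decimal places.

Method order is 4; weight 2^4 = 16.
16×0.4415585765 = 7.0649372240; subtract 0.4411482256 → 6.6237889984
R = 6.6237889984/15 = 0.4415859332
Shift from A(h/2): +0.0000273567.

0.441586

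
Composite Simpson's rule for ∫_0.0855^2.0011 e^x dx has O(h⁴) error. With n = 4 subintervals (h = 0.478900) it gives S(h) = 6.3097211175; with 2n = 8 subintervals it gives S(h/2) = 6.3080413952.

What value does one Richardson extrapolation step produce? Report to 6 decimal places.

6.307929

Leading term ∝ h^4; use weight 16 = 2^4.
16 × 6.3080413952 = 100.9286623232; 100.9286623232 − 6.3097211175 = 94.6189412057
Extrapolated: 94.6189412057 / 15 = 6.3079294137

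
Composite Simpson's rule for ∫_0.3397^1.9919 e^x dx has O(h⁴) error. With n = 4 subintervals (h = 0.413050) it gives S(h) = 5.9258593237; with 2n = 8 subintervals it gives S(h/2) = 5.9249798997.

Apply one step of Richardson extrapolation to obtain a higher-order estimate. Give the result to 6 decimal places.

Method order is 4; weight 2^4 = 16.
16×5.9249798997 = 94.7996783952; subtract 5.9258593237 → 88.8738190715
R = 88.8738190715/15 = 5.9249212714
Shift from A(h/2): −0.0000586283.

5.924921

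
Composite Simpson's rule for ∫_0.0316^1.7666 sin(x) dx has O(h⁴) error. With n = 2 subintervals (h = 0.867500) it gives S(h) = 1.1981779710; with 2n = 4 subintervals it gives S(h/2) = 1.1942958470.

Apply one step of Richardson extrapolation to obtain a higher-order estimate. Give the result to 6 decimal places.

Error is O(h^4); halving h shrinks it by 2^4 = 16.
Numerator 16·A(h/2) − A(h) = 16·1.1942958470 − 1.1981779710 = 17.9105555810
Extrapolated: 17.9105555810 / 15 = 1.1940370387
Correction |R − A(h/2)| = 2.588e-04; gap |A(h/2) − A(h)| = 3.882e-03.

1.194037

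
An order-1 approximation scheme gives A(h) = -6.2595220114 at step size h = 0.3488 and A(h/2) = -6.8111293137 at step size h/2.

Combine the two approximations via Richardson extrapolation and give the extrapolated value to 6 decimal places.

-7.362737

Error is O(h^1); halving h shrinks it by 2^1 = 2.
2 × (-6.8111293137) = -13.6222586274; subtract (-6.2595220114) → -7.3627366160
Divide by 2^1 − 1 = 1.
(2 × (-6.8111293137) − (-6.2595220114))/(2 − 1) = -7.3627366160
Gap between inputs: 5.516e-01; correction applied: −0.5516073023.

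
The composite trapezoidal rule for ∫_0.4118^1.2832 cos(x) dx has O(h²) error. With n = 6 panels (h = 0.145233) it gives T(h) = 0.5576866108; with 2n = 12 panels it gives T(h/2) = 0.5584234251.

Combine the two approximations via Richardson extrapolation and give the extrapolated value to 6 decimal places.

0.558669

Method order is 2; weight 2^2 = 4.
Difference of the inputs: 0.5584234251 − 0.5576866108 = 0.0007368143
Divide by 2^2 − 1 = 3: 0.0007368143/3 = 0.0002456048
R = 0.5584234251 + 0.0002456048 = 0.5586690299
Gap between inputs: 7.368e-04; correction applied: +0.0002456048.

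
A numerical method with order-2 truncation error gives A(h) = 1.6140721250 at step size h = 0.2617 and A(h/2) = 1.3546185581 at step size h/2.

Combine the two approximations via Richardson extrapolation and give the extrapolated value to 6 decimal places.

1.268134

Method order is 2; weight 2^2 = 4.
4·1.3546185581 = 5.4184742324; subtract 1.6140721250 → 3.8044021074
Divide by 2^2 − 1 = 3.
So the Richardson estimate is 1.2681340358.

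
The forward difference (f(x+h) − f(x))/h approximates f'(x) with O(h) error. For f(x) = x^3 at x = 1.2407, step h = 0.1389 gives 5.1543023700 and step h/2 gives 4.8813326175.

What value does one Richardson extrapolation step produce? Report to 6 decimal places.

r = 1, so 2^r = 2.
Numerator 2×A(h/2) − A(h) = 2×4.8813326175 − 5.1543023700 = 4.6083628650
Denominator 2 − 1 = 1.
Result: 4.6083628650

4.608363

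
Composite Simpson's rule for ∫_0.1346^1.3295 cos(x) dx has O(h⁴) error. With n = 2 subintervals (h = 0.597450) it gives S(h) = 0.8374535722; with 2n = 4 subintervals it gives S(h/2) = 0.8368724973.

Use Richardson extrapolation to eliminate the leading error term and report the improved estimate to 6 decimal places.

0.836834

Method order is 4; weight 2^4 = 16.
Weighted: 13.3899599568 − 0.8374535722 = 12.5525063846
Divide by 2^4 − 1 = 15.
R = 12.5525063846/15 = 0.8368337590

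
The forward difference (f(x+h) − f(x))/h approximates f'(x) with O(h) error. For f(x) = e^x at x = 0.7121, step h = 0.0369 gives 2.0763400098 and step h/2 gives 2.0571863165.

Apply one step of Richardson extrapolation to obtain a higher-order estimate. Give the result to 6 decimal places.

r = 1, so 2^r = 2.
Numerator 2*A(h/2) − A(h) = 2*2.0571863165 − 2.0763400098 = 2.0380326232
Divide by 2^1 − 1 = 1.
(2*2.0571863165 − 2.0763400098)/(2 − 1) = 2.0380326232

2.038033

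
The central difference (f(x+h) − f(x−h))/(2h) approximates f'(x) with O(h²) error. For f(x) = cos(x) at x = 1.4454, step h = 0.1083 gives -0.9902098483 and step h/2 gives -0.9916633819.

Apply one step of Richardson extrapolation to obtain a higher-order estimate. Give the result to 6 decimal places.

Order 2 gives 2^r = 4 and 2^r − 1 = 3.
2^2 × A(h/2) = -3.9666535276; minus A(h) gives -2.9764436793.
Divide by 2^2 − 1 = 3.
Extrapolated: (-2.9764436793) / 3 = -0.9921478931

-0.992148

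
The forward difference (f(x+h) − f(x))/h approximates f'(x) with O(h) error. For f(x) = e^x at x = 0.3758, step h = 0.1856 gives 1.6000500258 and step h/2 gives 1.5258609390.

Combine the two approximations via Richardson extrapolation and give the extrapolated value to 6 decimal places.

1.451672

The method has order 1: 2^1 = 2.
A(h/2) − A(h) = 1.5258609390 − 1.6000500258 = -0.0741890868
Correction (A(h/2) − A(h))/(2 − 1) = (-0.0741890868)/1 = -0.0741890868
R = A(h/2) + (A(h/2) − A(h))/1 = 1.5258609390 − 0.0741890868 = 1.4516718522
Shift from A(h/2): −0.0741890868.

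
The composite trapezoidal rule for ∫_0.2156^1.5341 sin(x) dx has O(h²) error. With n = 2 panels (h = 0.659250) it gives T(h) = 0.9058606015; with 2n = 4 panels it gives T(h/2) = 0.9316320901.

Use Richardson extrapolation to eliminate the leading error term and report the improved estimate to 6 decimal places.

0.940223

r = 2, so 2^r = 4.
Numerator 4·A(h/2) − A(h) = 4·0.9316320901 − 0.9058606015 = 2.8206677589
Denominator 4 − 1 = 3.
So the Richardson estimate is 0.9402225863.
Gap between inputs: 2.577e-02; correction applied: +0.0085904962.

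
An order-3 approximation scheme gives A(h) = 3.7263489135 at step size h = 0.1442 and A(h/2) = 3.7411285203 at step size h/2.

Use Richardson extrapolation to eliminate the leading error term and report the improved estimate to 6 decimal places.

r = 3: numerator weight 8, denominator 7.
2^3 × A(h/2) = 29.9290281624; minus A(h) gives 26.2026792489.
R = 26.2026792489/7 = 3.7432398927
Gap between inputs: 1.478e-02; correction applied: +0.0021113724.

3.743240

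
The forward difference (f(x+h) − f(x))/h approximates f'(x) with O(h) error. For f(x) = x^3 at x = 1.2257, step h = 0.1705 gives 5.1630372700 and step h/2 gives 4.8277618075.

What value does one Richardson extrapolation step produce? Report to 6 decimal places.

4.492486

The method has order 1: 2^1 = 2.
Weighted: 9.6555236150 − 5.1630372700 = 4.4924863450
Denominator 2 − 1 = 1.
4.4924863450 ÷ 1 = 4.4924863450
Correction |R − A(h/2)| = 3.353e-01; gap |A(h/2) − A(h)| = 3.353e-01.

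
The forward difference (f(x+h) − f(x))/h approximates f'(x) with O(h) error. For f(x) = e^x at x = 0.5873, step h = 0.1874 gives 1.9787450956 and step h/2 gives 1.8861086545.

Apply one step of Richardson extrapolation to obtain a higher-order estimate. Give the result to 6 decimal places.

Method order is 1; weight 2^1 = 2.
Numerator 2×A(h/2) − A(h) = 2×1.8861086545 − 1.9787450956 = 1.7934722134
R = 1.7934722134/1 = 1.7934722134
Correction |R − A(h/2)| = 9.264e-02; gap |A(h/2) − A(h)| = 9.264e-02.

1.793472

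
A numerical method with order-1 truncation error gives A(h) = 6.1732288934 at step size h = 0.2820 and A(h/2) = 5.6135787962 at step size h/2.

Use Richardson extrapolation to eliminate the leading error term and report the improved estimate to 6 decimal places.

5.053929

Leading term ∝ h^1; use weight 2 = 2^1.
Top: 2(5.6135787962) − (6.1732288934) = 5.0539286990
Divide by 2^1 − 1 = 1.
So the Richardson estimate is 5.0539286990.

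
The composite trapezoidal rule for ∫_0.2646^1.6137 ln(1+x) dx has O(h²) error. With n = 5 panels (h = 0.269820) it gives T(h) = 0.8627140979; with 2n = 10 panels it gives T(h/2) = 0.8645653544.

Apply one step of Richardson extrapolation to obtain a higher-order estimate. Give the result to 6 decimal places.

0.865182

The method has order 2: 2^2 = 4.
4 × 0.8645653544 = 3.4582614176; subtract 0.8627140979 → 2.5955473197
Divide by 2^2 − 1 = 3.
(4 × 0.8645653544 − 0.8627140979)/(4 − 1) = 0.8651824399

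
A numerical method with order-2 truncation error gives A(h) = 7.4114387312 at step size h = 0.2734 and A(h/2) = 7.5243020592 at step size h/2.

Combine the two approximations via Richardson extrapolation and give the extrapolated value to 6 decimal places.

Error is O(h^2); halving h shrinks it by 2^2 = 4.
Top: 4(7.5243020592) − (7.4114387312) = 22.6857695056
Divide by 2^2 − 1 = 3.
R = 22.6857695056/3 = 7.5619231685
Correction |R − A(h/2)| = 3.762e-02; gap |A(h/2) − A(h)| = 1.129e-01.

7.561923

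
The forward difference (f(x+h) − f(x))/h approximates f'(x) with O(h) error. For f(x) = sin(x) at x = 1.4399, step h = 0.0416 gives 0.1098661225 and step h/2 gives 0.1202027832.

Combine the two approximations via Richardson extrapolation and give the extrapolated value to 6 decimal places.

Order 1 gives 2^r = 2 and 2^r − 1 = 1.
2·0.1202027832 = 0.2404055664; 0.2404055664 − 0.1098661225 = 0.1305394439
Extrapolated: 0.1305394439 / 1 = 0.1305394439

0.130539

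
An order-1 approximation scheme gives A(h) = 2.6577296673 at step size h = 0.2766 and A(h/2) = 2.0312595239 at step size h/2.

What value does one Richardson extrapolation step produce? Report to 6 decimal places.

Method order is 1; weight 2^1 = 2.
2^1 × A(h/2) = 4.0625190478; minus A(h) gives 1.4047893805.
(2 × 2.0312595239 − 2.6577296673)/(2 − 1) = 1.4047893805

1.404789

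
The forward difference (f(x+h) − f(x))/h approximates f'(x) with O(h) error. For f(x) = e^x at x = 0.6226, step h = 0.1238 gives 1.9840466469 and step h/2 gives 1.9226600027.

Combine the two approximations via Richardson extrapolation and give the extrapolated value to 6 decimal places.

1.861273

The method has order 1: 2^1 = 2.
2 × 1.9226600027 = 3.8453200054; 3.8453200054 − 1.9840466469 = 1.8612733585
Divide by 2^1 − 1 = 1.
R = 1.8612733585/1 = 1.8612733585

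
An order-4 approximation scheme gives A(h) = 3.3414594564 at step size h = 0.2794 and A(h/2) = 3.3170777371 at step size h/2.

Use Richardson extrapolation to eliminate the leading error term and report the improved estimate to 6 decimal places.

3.315452

r = 4: numerator weight 16, denominator 15.
16 × 3.3170777371 = 53.0732437936; subtract 3.3414594564 → 49.7317843372
Divide by 2^4 − 1 = 15.
R = 49.7317843372/15 = 3.3154522891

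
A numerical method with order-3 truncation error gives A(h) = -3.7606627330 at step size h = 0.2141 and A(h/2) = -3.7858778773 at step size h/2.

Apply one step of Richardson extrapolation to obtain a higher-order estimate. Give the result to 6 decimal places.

-3.789480

With r = 3 the leading error scales as h^3, so the weight is 2^3 = 8.
8*(-3.7858778773) = -30.2870230184; subtract (-3.7606627330) → -26.5263602854
Denominator 8 − 1 = 7.
(-26.5263602854) ÷ 7 = -3.7894800408
Gap between inputs: 2.522e-02; correction applied: −0.0036021635.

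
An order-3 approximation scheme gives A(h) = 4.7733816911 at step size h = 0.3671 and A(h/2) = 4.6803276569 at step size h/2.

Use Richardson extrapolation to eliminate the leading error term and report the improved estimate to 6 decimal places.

4.667034

Leading term ∝ h^3; use weight 8 = 2^3.
Top: 8(4.6803276569) − (4.7733816911) = 32.6692395641
Extrapolated: 32.6692395641 / 7 = 4.6670342234
Gap between inputs: 9.305e-02; correction applied: −0.0132934335.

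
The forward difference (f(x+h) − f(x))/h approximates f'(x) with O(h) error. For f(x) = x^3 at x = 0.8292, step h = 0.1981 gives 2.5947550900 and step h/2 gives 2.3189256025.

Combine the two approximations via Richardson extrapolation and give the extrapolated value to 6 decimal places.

Order 1 gives 2^r = 2 and 2^r − 1 = 1.
Top: 2(2.3189256025) − (2.5947550900) = 2.0430961150
2.0430961150 ÷ 1 = 2.0430961150
Correction |R − A(h/2)| = 2.758e-01; gap |A(h/2) − A(h)| = 2.758e-01.

2.043096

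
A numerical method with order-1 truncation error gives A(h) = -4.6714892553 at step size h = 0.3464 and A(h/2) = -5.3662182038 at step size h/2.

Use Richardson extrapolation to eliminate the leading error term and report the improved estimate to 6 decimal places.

Error is O(h^1); halving h shrinks it by 2^1 = 2.
2^1×A(h/2) = -10.7324364076; minus A(h) gives -6.0609471523.
Divide by 2^1 − 1 = 1.
Result: -6.0609471523
Gap between inputs: 6.947e-01; correction applied: −0.6947289485.

-6.060947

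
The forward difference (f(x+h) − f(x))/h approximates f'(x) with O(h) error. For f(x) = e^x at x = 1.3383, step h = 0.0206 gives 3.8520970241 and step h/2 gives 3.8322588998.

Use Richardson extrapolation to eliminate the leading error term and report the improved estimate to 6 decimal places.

3.812421

Order 1 gives 2^r = 2 and 2^r − 1 = 1.
2×3.8322588998 − 3.8520970241 = 3.8124207755
3.8124207755 ÷ 1 = 3.8124207755
Correction |R − A(h/2)| = 1.984e-02; gap |A(h/2) − A(h)| = 1.984e-02.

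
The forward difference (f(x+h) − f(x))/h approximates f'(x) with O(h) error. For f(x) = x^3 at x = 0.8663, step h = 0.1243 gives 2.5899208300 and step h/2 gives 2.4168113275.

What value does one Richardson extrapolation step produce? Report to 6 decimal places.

The method has order 1: 2^1 = 2.
2·2.4168113275 − 2.5899208300 = 2.2437018250
Divide by 2^1 − 1 = 1.
Extrapolated: 2.2437018250 / 1 = 2.2437018250

2.243702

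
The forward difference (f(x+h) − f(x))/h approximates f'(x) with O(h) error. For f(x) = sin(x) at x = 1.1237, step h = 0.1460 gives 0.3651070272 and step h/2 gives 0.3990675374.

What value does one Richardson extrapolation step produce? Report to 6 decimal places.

Leading term ∝ h^1; use weight 2 = 2^1.
2^1·A(h/2) = 0.7981350748; minus A(h) gives 0.4330280476.
R = 0.4330280476/1 = 0.4330280476

0.433028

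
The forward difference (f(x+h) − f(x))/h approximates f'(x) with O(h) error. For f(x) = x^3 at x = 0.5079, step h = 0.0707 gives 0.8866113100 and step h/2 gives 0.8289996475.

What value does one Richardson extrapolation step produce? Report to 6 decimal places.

0.771388

Order 1 gives 2^r = 2 and 2^r − 1 = 1.
Difference of the inputs: 0.8289996475 − 0.8866113100 = -0.0576116625
Correction (A(h/2) − A(h))/(2 − 1) = (-0.0576116625)/1 = -0.0576116625
R = 0.8289996475 − 0.0576116625 = 0.7713879850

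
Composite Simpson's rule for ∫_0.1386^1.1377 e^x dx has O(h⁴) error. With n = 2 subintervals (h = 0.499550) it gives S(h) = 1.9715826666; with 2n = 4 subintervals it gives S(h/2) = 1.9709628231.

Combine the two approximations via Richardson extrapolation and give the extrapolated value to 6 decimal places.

1.970922

Leading term ∝ h^4; use weight 16 = 2^4.
A(h/2) − A(h) = 1.9709628231 − 1.9715826666 = -0.0006198435
Correction (A(h/2) − A(h))/(16 − 1) = (-0.0006198435)/15 = -0.0000413229
R = 1.9709628231 − 0.0000413229 = 1.9709215002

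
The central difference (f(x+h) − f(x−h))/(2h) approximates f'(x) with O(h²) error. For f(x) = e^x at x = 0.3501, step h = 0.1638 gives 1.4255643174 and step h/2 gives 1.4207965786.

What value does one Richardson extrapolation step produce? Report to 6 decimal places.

1.419207

r = 2, so 2^r = 4.
Numerator 4 × A(h/2) − A(h) = 4 × 1.4207965786 − 1.4255643174 = 4.2576219970
4.2576219970 ÷ 3 = 1.4192073323
Shift from A(h/2): −0.0015892463.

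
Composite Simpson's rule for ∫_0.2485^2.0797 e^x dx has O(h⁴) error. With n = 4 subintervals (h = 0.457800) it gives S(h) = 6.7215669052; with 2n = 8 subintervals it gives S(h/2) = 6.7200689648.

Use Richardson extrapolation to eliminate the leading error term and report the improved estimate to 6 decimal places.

Method order is 4; weight 2^4 = 16.
Weighted: 107.5211034368 − 6.7215669052 = 100.7995365316
Denominator 16 − 1 = 15.
100.7995365316 ÷ 15 = 6.7199691021

6.719969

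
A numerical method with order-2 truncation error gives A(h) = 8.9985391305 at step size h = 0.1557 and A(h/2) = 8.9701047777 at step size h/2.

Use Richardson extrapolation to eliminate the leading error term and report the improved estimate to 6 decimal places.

With r = 2 the leading error scales as h^2, so the weight is 2^2 = 4.
Numerator 4 × A(h/2) − A(h) = 4 × 8.9701047777 − 8.9985391305 = 26.8818799803
Divide by 2^2 − 1 = 3.
Extrapolated: 26.8818799803 / 3 = 8.9606266601

8.960627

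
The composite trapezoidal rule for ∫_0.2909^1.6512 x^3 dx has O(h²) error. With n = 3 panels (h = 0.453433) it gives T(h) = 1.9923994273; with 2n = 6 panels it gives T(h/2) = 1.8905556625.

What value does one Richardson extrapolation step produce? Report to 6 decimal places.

The method has order 2: 2^2 = 4.
Weighted: 7.5622226500 − 1.9923994273 = 5.5698232227
Denominator 4 − 1 = 3.
(4 × 1.8905556625 − 1.9923994273)/(4 − 1) = 1.8566077409
Shift from A(h/2): −0.0339479216.

1.856608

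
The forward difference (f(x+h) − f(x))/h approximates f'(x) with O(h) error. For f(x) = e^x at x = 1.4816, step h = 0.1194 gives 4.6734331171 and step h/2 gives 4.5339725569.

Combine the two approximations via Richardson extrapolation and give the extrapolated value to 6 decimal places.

Error is O(h^1); halving h shrinks it by 2^1 = 2.
2×4.5339725569 = 9.0679451138; subtract 4.6734331171 → 4.3945119967
(2×4.5339725569 − 4.6734331171)/(2 − 1) = 4.3945119967
Gap between inputs: 1.395e-01; correction applied: −0.1394605602.

4.394512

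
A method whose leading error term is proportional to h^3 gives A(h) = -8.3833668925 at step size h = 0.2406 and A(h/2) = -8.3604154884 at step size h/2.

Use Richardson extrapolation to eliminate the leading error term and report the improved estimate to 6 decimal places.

Order 3 gives 2^r = 8 and 2^r − 1 = 7.
8*(-8.3604154884) − (-8.3833668925) = -58.4999570147
(8*(-8.3604154884) − (-8.3833668925))/(8 − 1) = -8.3571367164
Shift from A(h/2): +0.0032787720.

-8.357137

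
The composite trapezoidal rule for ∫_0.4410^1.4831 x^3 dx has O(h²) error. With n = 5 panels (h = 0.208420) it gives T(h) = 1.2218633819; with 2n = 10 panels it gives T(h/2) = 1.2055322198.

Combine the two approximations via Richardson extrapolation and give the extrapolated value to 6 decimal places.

r = 2: numerator weight 4, denominator 3.
Difference of the inputs: 1.2055322198 − 1.2218633819 = -0.0163311621
Correction (A(h/2) − A(h))/(4 − 1) = (-0.0163311621)/3 = -0.0054437207
R = A(h/2) + (A(h/2) − A(h))/3 = 1.2055322198 − 0.0054437207 = 1.2000884991
Correction |R − A(h/2)| = 5.444e-03; gap |A(h/2) − A(h)| = 1.633e-02.

1.200088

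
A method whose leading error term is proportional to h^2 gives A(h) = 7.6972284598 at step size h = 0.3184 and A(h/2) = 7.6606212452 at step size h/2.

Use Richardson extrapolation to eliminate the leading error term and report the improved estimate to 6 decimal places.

The method has order 2: 2^2 = 4.
Top: 4(7.6606212452) − (7.6972284598) = 22.9452565210
Denominator 4 − 1 = 3.
Extrapolated: 22.9452565210 / 3 = 7.6484188403

7.648419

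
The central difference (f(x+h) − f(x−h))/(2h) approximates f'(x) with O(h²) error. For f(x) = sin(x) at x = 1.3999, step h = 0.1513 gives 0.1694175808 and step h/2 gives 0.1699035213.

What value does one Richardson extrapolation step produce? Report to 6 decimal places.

0.170066

Error is O(h^2); halving h shrinks it by 2^2 = 4.
A(h/2) − A(h) = 0.1699035213 − 0.1694175808 = 0.0004859405
Divide by 2^2 − 1 = 3: 0.0004859405/3 = 0.0001619802
R = A(h/2) + (A(h/2) − A(h))/3 = 0.1699035213 + 0.0001619802 = 0.1700655015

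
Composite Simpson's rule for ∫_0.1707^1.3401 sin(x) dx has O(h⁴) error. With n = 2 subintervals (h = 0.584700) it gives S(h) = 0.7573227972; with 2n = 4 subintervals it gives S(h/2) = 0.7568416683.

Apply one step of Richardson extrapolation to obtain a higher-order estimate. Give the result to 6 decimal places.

With r = 4 the leading error scales as h^4, so the weight is 2^4 = 16.
Top: 16(0.7568416683) − (0.7573227972) = 11.3521438956
Denominator 16 − 1 = 15.
R = 11.3521438956/15 = 0.7568095930

0.756810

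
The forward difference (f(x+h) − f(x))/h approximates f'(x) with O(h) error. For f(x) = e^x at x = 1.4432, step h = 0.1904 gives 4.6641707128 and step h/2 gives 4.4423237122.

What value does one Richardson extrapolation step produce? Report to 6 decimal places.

4.220477

Order 1 gives 2^r = 2 and 2^r − 1 = 1.
2×4.4423237122 = 8.8846474244; subtract 4.6641707128 → 4.2204767116
Divide by 2^1 − 1 = 1.
So the Richardson estimate is 4.2204767116.
Gap between inputs: 2.218e-01; correction applied: −0.2218470006.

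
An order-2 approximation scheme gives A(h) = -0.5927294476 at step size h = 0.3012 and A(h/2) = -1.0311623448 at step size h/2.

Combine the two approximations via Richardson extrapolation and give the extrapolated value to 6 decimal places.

Order 2 gives 2^r = 4 and 2^r − 1 = 3.
2^2 × A(h/2) = -4.1246493792; minus A(h) gives -3.5319199316.
Extrapolated: (-3.5319199316) / 3 = -1.1773066439
Shift from A(h/2): −0.1461442991.

-1.177307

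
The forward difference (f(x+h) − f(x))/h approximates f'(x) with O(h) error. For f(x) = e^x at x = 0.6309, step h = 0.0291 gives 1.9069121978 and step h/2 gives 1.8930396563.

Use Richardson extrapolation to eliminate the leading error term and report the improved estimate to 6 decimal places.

1.879167

Order 1 gives 2^r = 2 and 2^r − 1 = 1.
2 × 1.8930396563 = 3.7860793126; subtract 1.9069121978 → 1.8791671148
Divide by 2^1 − 1 = 1.
Extrapolated: 1.8791671148 / 1 = 1.8791671148
Gap between inputs: 1.387e-02; correction applied: −0.0138725415.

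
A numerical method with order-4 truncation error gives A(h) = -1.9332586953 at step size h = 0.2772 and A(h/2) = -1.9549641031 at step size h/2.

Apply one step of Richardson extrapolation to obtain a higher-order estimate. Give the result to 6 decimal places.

-1.956411

Leading term ∝ h^4; use weight 16 = 2^4.
16×(-1.9549641031) − (-1.9332586953) = -29.3461669543
Divide by 2^4 − 1 = 15.
(16×(-1.9549641031) − (-1.9332586953))/(16 − 1) = -1.9564111303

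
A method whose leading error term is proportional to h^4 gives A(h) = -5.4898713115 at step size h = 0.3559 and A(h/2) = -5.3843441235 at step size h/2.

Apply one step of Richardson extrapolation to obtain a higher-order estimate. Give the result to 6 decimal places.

r = 4: numerator weight 16, denominator 15.
Weighted: (-86.1495059760) − (-5.4898713115) = -80.6596346645
Divide by 2^4 − 1 = 15.
Extrapolated: (-80.6596346645) / 15 = -5.3773089776
Correction |R − A(h/2)| = 7.035e-03; gap |A(h/2) − A(h)| = 1.055e-01.

-5.377309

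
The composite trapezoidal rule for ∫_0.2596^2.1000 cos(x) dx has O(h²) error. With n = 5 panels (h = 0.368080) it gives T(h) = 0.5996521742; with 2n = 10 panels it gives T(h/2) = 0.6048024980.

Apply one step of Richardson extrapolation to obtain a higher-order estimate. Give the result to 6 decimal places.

r = 2: numerator weight 4, denominator 3.
4 × 0.6048024980 − 0.5996521742 = 1.8195578178
R = 1.8195578178/3 = 0.6065192726

0.606519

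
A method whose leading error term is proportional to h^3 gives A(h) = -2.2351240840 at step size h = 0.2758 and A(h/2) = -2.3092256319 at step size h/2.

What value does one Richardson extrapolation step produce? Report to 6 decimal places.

-2.319812

Method order is 3; weight 2^3 = 8.
8·(-2.3092256319) = -18.4738050552; (-18.4738050552) − (-2.2351240840) = -16.2386809712
Divide by 2^3 − 1 = 7.
Result: -2.3198115673
Gap between inputs: 7.410e-02; correction applied: −0.0105859354.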